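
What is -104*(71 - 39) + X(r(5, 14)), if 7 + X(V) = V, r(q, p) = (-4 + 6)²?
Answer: -3331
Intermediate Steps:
r(q, p) = 4 (r(q, p) = 2² = 4)
X(V) = -7 + V
-104*(71 - 39) + X(r(5, 14)) = -104*(71 - 39) + (-7 + 4) = -104*32 - 3 = -3328 - 3 = -3331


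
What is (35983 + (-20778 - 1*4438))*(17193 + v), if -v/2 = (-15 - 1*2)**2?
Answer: 178893705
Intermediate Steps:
v = -578 (v = -2*(-15 - 1*2)**2 = -2*(-15 - 2)**2 = -2*(-17)**2 = -2*289 = -578)
(35983 + (-20778 - 1*4438))*(17193 + v) = (35983 + (-20778 - 1*4438))*(17193 - 578) = (35983 + (-20778 - 4438))*16615 = (35983 - 25216)*16615 = 10767*16615 = 178893705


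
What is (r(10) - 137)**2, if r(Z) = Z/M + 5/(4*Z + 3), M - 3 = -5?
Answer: 37222201/1849 ≈ 20131.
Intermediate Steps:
M = -2 (M = 3 - 5 = -2)
r(Z) = 5/(3 + 4*Z) - Z/2 (r(Z) = Z/(-2) + 5/(4*Z + 3) = Z*(-1/2) + 5/(3 + 4*Z) = -Z/2 + 5/(3 + 4*Z) = 5/(3 + 4*Z) - Z/2)
(r(10) - 137)**2 = ((10 - 4*10**2 - 3*10)/(2*(3 + 4*10)) - 137)**2 = ((10 - 4*100 - 30)/(2*(3 + 40)) - 137)**2 = ((1/2)*(10 - 400 - 30)/43 - 137)**2 = ((1/2)*(1/43)*(-420) - 137)**2 = (-210/43 - 137)**2 = (-6101/43)**2 = 37222201/1849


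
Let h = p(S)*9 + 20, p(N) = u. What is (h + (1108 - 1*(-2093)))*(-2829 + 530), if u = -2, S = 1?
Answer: -7363697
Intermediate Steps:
p(N) = -2
h = 2 (h = -2*9 + 20 = -18 + 20 = 2)
(h + (1108 - 1*(-2093)))*(-2829 + 530) = (2 + (1108 - 1*(-2093)))*(-2829 + 530) = (2 + (1108 + 2093))*(-2299) = (2 + 3201)*(-2299) = 3203*(-2299) = -7363697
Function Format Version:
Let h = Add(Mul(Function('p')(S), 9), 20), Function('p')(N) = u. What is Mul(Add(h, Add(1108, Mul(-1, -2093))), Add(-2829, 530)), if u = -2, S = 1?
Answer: -7363697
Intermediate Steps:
Function('p')(N) = -2
h = 2 (h = Add(Mul(-2, 9), 20) = Add(-18, 20) = 2)
Mul(Add(h, Add(1108, Mul(-1, -2093))), Add(-2829, 530)) = Mul(Add(2, Add(1108, Mul(-1, -2093))), Add(-2829, 530)) = Mul(Add(2, Add(1108, 2093)), -2299) = Mul(Add(2, 3201), -2299) = Mul(3203, -2299) = -7363697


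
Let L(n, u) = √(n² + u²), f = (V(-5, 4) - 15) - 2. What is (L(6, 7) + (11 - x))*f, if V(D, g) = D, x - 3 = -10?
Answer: -396 - 22*√85 ≈ -598.83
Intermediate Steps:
x = -7 (x = 3 - 10 = -7)
f = -22 (f = (-5 - 15) - 2 = -20 - 2 = -22)
(L(6, 7) + (11 - x))*f = (√(6² + 7²) + (11 - 1*(-7)))*(-22) = (√(36 + 49) + (11 + 7))*(-22) = (√85 + 18)*(-22) = (18 + √85)*(-22) = -396 - 22*√85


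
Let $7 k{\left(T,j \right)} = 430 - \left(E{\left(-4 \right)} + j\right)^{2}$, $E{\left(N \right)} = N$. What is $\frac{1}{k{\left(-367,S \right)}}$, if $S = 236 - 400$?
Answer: $- \frac{7}{27794} \approx -0.00025185$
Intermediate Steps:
$S = -164$ ($S = 236 - 400 = -164$)
$k{\left(T,j \right)} = \frac{430}{7} - \frac{\left(-4 + j\right)^{2}}{7}$ ($k{\left(T,j \right)} = \frac{430 - \left(-4 + j\right)^{2}}{7} = \frac{430}{7} - \frac{\left(-4 + j\right)^{2}}{7}$)
$\frac{1}{k{\left(-367,S \right)}} = \frac{1}{\frac{430}{7} - \frac{\left(-4 - 164\right)^{2}}{7}} = \frac{1}{\frac{430}{7} - \frac{\left(-168\right)^{2}}{7}} = \frac{1}{\frac{430}{7} - 4032} = \frac{1}{- \frac{27794}{7}} = - \frac{7}{27794}$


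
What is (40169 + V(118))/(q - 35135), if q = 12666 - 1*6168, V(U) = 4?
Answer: -5739/4091 ≈ -1.4028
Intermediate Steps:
q = 6498 (q = 12666 - 6168 = 6498)
(40169 + V(118))/(q - 35135) = (40169 + 4)/(6498 - 35135) = 40173/(-28637) = 40173*(-1/28637) = -5739/4091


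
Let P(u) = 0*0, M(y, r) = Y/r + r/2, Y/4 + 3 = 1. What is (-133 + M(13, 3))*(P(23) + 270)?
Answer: -36225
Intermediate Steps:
Y = -8 (Y = -12 + 4*1 = -12 + 4 = -8)
M(y, r) = r/2 - 8/r (M(y, r) = -8/r + r/2 = r/2 - 8/r)
P(u) = 0
(-133 + M(13, 3))*(P(23) + 270) = (-133 + ((½)*3 - 8/3))*(0 + 270) = (-133 + (3/2 - 8*⅓))*270 = (-133 + (3/2 - 8/3))*270 = (-133 - 7/6)*270 = -805/6*270 = -36225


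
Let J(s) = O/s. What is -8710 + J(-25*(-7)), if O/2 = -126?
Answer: -217786/25 ≈ -8711.4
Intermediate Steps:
O = -252 (O = 2*(-126) = -252)
J(s) = -252/s
-8710 + J(-25*(-7)) = -8710 - 252/((-25*(-7))) = -8710 - 252/175 = -8710 - 252*1/175 = -8710 - 36/25 = -217786/25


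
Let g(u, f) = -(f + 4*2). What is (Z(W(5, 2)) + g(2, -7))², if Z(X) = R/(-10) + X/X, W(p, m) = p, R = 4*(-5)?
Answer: 4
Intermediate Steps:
R = -20
Z(X) = 3 (Z(X) = -20/(-10) + X/X = -20*(-⅒) + 1 = 2 + 1 = 3)
g(u, f) = -8 - f (g(u, f) = -(f + 8) = -(8 + f) = -8 - f)
(Z(W(5, 2)) + g(2, -7))² = (3 + (-8 - 1*(-7)))² = (3 + (-8 + 7))² = (3 - 1)² = 2² = 4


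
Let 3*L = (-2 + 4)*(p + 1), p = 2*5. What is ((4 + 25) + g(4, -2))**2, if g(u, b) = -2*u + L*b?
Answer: 361/9 ≈ 40.111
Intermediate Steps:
p = 10
L = 22/3 (L = ((-2 + 4)*(10 + 1))/3 = (2*11)/3 = (1/3)*22 = 22/3 ≈ 7.3333)
g(u, b) = -2*u + 22*b/3
((4 + 25) + g(4, -2))**2 = ((4 + 25) + (-2*4 + (22/3)*(-2)))**2 = (29 + (-8 - 44/3))**2 = (29 - 68/3)**2 = (19/3)**2 = 361/9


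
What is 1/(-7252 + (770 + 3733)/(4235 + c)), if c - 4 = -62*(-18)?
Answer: -1785/12943319 ≈ -0.00013791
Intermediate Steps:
c = 1120 (c = 4 - 62*(-18) = 4 + 1116 = 1120)
1/(-7252 + (770 + 3733)/(4235 + c)) = 1/(-7252 + (770 + 3733)/(4235 + 1120)) = 1/(-7252 + 4503/5355) = 1/(-7252 + 4503*(1/5355)) = 1/(-7252 + 1501/1785) = 1/(-12943319/1785) = -1785/12943319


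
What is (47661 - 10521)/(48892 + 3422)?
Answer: 6190/8719 ≈ 0.70994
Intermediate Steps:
(47661 - 10521)/(48892 + 3422) = 37140/52314 = 37140*(1/52314) = 6190/8719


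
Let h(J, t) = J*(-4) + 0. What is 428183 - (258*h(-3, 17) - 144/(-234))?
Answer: 5526123/13 ≈ 4.2509e+5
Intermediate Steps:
h(J, t) = -4*J (h(J, t) = -4*J + 0 = -4*J)
428183 - (258*h(-3, 17) - 144/(-234)) = 428183 - (258*(-4*(-3)) - 144/(-234)) = 428183 - (258*12 - 144*(-1/234)) = 428183 - (3096 + 8/13) = 428183 - 1*40256/13 = 428183 - 40256/13 = 5526123/13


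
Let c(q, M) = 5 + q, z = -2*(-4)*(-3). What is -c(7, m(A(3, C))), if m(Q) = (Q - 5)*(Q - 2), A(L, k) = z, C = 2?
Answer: -12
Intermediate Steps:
z = -24 (z = 8*(-3) = -24)
A(L, k) = -24
m(Q) = (-5 + Q)*(-2 + Q)
-c(7, m(A(3, C))) = -(5 + 7) = -1*12 = -12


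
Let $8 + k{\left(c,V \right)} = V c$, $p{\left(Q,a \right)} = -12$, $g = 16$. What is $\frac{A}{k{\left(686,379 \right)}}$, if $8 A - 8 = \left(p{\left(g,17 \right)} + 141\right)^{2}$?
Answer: $\frac{16649}{2079888} \approx 0.0080048$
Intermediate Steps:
$k{\left(c,V \right)} = -8 + V c$
$A = \frac{16649}{8}$ ($A = 1 + \frac{\left(-12 + 141\right)^{2}}{8} = 1 + \frac{129^{2}}{8} = 1 + \frac{1}{8} \cdot 16641 = 1 + \frac{16641}{8} = \frac{16649}{8} \approx 2081.1$)
$\frac{A}{k{\left(686,379 \right)}} = \frac{16649}{8 \left(-8 + 379 \cdot 686\right)} = \frac{16649}{8 \left(-8 + 259994\right)} = \frac{16649}{8 \cdot 259986} = \frac{16649}{8} \cdot \frac{1}{259986} = \frac{16649}{2079888}$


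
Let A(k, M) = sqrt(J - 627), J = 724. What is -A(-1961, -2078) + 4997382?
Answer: 4997382 - sqrt(97) ≈ 4.9974e+6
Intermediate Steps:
A(k, M) = sqrt(97) (A(k, M) = sqrt(724 - 627) = sqrt(97))
-A(-1961, -2078) + 4997382 = -sqrt(97) + 4997382 = 4997382 - sqrt(97)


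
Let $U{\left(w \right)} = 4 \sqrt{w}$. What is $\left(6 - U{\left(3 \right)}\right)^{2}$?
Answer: $84 - 48 \sqrt{3} \approx 0.86156$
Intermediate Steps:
$\left(6 - U{\left(3 \right)}\right)^{2} = \left(6 - 4 \sqrt{3}\right)^{2}$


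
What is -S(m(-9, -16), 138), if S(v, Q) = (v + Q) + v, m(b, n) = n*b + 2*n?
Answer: -362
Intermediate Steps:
m(b, n) = 2*n + b*n (m(b, n) = b*n + 2*n = 2*n + b*n)
S(v, Q) = Q + 2*v (S(v, Q) = (Q + v) + v = Q + 2*v)
-S(m(-9, -16), 138) = -(138 + 2*(-16*(2 - 9))) = -(138 + 2*(-16*(-7))) = -(138 + 2*112) = -(138 + 224) = -1*362 = -362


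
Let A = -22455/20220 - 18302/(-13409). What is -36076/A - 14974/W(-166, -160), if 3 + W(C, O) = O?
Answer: -106221117587214/749445149 ≈ -1.4173e+5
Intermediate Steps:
W(C, O) = -3 + O
A = 4597823/18075332 (A = -22455*1/20220 - 18302*(-1/13409) = -1497/1348 + 18302/13409 = 4597823/18075332 ≈ 0.25437)
-36076/A - 14974/W(-166, -160) = -36076/4597823/18075332 - 14974/(-3 - 160) = -36076*18075332/4597823 - 14974/(-163) = -652085677232/4597823 - 14974*(-1/163) = -652085677232/4597823 + 14974/163 = -106221117587214/749445149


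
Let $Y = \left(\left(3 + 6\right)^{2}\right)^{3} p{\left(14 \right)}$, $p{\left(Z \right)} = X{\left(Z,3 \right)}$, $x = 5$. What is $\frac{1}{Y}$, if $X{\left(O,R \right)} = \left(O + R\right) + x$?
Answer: $\frac{1}{11691702} \approx 8.5531 \cdot 10^{-8}$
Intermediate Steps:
$X{\left(O,R \right)} = 5 + O + R$ ($X{\left(O,R \right)} = \left(O + R\right) + 5 = 5 + O + R$)
$p{\left(Z \right)} = 8 + Z$ ($p{\left(Z \right)} = 5 + Z + 3 = 8 + Z$)
$Y = 11691702$ ($Y = \left(\left(3 + 6\right)^{2}\right)^{3} \left(8 + 14\right) = \left(9^{2}\right)^{3} \cdot 22 = 81^{3} \cdot 22 = 531441 \cdot 22 = 11691702$)
$\frac{1}{Y} = \frac{1}{11691702}$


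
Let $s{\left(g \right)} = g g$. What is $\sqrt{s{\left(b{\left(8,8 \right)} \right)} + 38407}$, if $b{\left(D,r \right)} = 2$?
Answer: $\sqrt{38411} \approx 195.99$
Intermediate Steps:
$s{\left(g \right)} = g^{2}$
$\sqrt{s{\left(b{\left(8,8 \right)} \right)} + 38407} = \sqrt{2^{2} + 38407} = \sqrt{4 + 38407} = \sqrt{38411}$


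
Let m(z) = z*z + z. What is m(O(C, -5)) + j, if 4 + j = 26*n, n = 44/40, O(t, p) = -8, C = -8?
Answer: 403/5 ≈ 80.600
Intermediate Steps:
n = 11/10 (n = 44*(1/40) = 11/10 ≈ 1.1000)
m(z) = z + z**2 (m(z) = z**2 + z = z + z**2)
j = 123/5 (j = -4 + 26*(11/10) = -4 + 143/5 = 123/5 ≈ 24.600)
m(O(C, -5)) + j = -8*(1 - 8) + 123/5 = -8*(-7) + 123/5 = 56 + 123/5 = 403/5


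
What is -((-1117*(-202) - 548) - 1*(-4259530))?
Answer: -4484616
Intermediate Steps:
-((-1117*(-202) - 548) - 1*(-4259530)) = -((225634 - 548) + 4259530) = -(225086 + 4259530) = -1*4484616 = -4484616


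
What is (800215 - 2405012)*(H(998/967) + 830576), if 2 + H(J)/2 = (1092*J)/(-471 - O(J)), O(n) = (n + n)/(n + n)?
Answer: -76045475309082014/57053 ≈ -1.3329e+12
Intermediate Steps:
O(n) = 1 (O(n) = (2*n)/((2*n)) = (2*n)*(1/(2*n)) = 1)
H(J) = -4 - 273*J/59 (H(J) = -4 + 2*((1092*J)/(-471 - 1*1)) = -4 + 2*((1092*J)/(-471 - 1)) = -4 + 2*((1092*J)/(-472)) = -4 + 2*((1092*J)*(-1/472)) = -4 + 2*(-273*J/118) = -4 - 273*J/59)
(800215 - 2405012)*(H(998/967) + 830576) = (800215 - 2405012)*((-4 - 272454/(59*967)) + 830576) = -1604797*((-4 - 272454/(59*967)) + 830576) = -1604797*((-4 - 273/59*998/967) + 830576) = -1604797*((-4 - 272454/57053) + 830576) = -1604797*(-500666/57053 + 830576) = -1604797*47386351862/57053 = -76045475309082014/57053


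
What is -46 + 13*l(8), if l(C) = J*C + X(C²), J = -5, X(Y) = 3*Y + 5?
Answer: 1995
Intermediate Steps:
X(Y) = 5 + 3*Y
l(C) = 5 - 5*C + 3*C² (l(C) = -5*C + (5 + 3*C²) = 5 - 5*C + 3*C²)
-46 + 13*l(8) = -46 + 13*(5 - 5*8 + 3*8²) = -46 + 13*(5 - 40 + 3*64) = -46 + 13*(5 - 40 + 192) = -46 + 13*157 = -46 + 2041 = 1995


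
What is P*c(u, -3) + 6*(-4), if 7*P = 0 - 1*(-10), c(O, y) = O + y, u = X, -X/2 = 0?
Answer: -198/7 ≈ -28.286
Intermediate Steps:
X = 0 (X = -2*0 = 0)
u = 0
P = 10/7 (P = (0 - 1*(-10))/7 = (0 + 10)/7 = (⅐)*10 = 10/7 ≈ 1.4286)
P*c(u, -3) + 6*(-4) = 10*(0 - 3)/7 + 6*(-4) = (10/7)*(-3) - 24 = -30/7 - 24 = -198/7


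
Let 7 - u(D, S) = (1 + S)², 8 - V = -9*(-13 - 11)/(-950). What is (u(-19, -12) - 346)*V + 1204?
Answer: -245156/95 ≈ -2580.6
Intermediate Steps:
V = 3908/475 (V = 8 - (-9*(-13 - 11))/(-950) = 8 - (-9*(-24))*(-1)/950 = 8 - 216*(-1)/950 = 8 - 1*(-108/475) = 8 + 108/475 = 3908/475 ≈ 8.2274)
u(D, S) = 7 - (1 + S)²
(u(-19, -12) - 346)*V + 1204 = ((7 - (1 - 12)²) - 346)*(3908/475) + 1204 = ((7 - 1*(-11)²) - 346)*(3908/475) + 1204 = ((7 - 1*121) - 346)*(3908/475) + 1204 = ((7 - 121) - 346)*(3908/475) + 1204 = (-114 - 346)*(3908/475) + 1204 = -460*3908/475 + 1204 = -359536/95 + 1204 = -245156/95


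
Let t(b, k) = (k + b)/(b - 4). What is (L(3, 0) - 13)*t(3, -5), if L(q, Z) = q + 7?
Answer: -6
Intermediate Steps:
L(q, Z) = 7 + q
t(b, k) = (b + k)/(-4 + b)
(L(3, 0) - 13)*t(3, -5) = ((7 + 3) - 13)*((3 - 5)/(-4 + 3)) = (10 - 13)*(-2/(-1)) = -(-3)*(-2) = -3*2 = -6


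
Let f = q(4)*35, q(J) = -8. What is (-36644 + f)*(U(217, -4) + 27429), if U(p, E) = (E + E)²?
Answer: -1015151532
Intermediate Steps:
U(p, E) = 4*E² (U(p, E) = (2*E)² = 4*E²)
f = -280 (f = -8*35 = -280)
(-36644 + f)*(U(217, -4) + 27429) = (-36644 - 280)*(4*(-4)² + 27429) = -36924*(4*16 + 27429) = -36924*(64 + 27429) = -36924*27493 = -1015151532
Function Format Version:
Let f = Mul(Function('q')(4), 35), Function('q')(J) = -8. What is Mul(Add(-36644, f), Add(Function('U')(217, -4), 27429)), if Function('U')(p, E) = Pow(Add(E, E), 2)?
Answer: -1015151532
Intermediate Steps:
Function('U')(p, E) = Mul(4, Pow(E, 2)) (Function('U')(p, E) = Pow(Mul(2, E), 2) = Mul(4, Pow(E, 2)))
f = -280 (f = Mul(-8, 35) = -280)
Mul(Add(-36644, f), Add(Function('U')(217, -4), 27429)) = Mul(Add(-36644, -280), Add(Mul(4, Pow(-4, 2)), 27429)) = Mul(-36924, Add(Mul(4, 16), 27429)) = Mul(-36924, Add(64, 27429)) = Mul(-36924, 27493) = -1015151532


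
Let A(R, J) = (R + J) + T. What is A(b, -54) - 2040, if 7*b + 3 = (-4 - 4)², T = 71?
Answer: -14100/7 ≈ -2014.3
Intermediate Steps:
b = 61/7 (b = -3/7 + (-4 - 4)²/7 = -3/7 + (⅐)*(-8)² = -3/7 + (⅐)*64 = -3/7 + 64/7 = 61/7 ≈ 8.7143)
A(R, J) = 71 + J + R (A(R, J) = (R + J) + 71 = (J + R) + 71 = 71 + J + R)
A(b, -54) - 2040 = (71 - 54 + 61/7) - 2040 = 180/7 - 2040 = -14100/7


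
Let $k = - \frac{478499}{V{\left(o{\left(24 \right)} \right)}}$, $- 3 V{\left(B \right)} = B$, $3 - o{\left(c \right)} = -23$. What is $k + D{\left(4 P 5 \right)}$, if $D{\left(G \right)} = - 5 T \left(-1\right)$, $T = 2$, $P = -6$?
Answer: $\frac{1435757}{26} \approx 55221.0$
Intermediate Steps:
$o{\left(c \right)} = 26$ ($o{\left(c \right)} = 3 - -23 = 3 + 23 = 26$)
$V{\left(B \right)} = - \frac{B}{3}$
$k = \frac{1435497}{26}$ ($k = - \frac{478499}{\left(- \frac{1}{3}\right) 26} = - \frac{478499}{- \frac{26}{3}} = \left(-478499\right) \left(- \frac{3}{26}\right) = \frac{1435497}{26} \approx 55211.0$)
$D{\left(G \right)} = 10$ ($D{\left(G \right)} = \left(-5\right) 2 \left(-1\right) = \left(-10\right) \left(-1\right) = 10$)
$k + D{\left(4 P 5 \right)} = \frac{1435497}{26} + 10 = \frac{1435757}{26}$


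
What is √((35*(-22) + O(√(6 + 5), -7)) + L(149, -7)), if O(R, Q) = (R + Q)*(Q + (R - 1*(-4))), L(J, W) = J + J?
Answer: √(-440 - 10*√11) ≈ 21.752*I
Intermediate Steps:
L(J, W) = 2*J
O(R, Q) = (Q + R)*(4 + Q + R) (O(R, Q) = (Q + R)*(Q + (R + 4)) = (Q + R)*(Q + (4 + R)) = (Q + R)*(4 + Q + R))
√((35*(-22) + O(√(6 + 5), -7)) + L(149, -7)) = √((35*(-22) + ((-7)² + (√(6 + 5))² + 4*(-7) + 4*√(6 + 5) + 2*(-7)*√(6 + 5))) + 2*149) = √((-770 + (49 + (√11)² - 28 + 4*√11 + 2*(-7)*√11)) + 298) = √((-770 + (49 + 11 - 28 + 4*√11 - 14*√11)) + 298) = √((-770 + (32 - 10*√11)) + 298) = √((-738 - 10*√11) + 298) = √(-440 - 10*√11)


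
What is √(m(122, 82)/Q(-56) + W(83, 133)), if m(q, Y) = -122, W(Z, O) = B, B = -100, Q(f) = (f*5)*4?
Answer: 13*I*√11585/140 ≈ 9.9946*I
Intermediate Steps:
Q(f) = 20*f (Q(f) = (5*f)*4 = 20*f)
W(Z, O) = -100
√(m(122, 82)/Q(-56) + W(83, 133)) = √(-122/(20*(-56)) - 100) = √(-122/(-1120) - 100) = √(-122*(-1/1120) - 100) = √(61/560 - 100) = √(-55939/560) = 13*I*√11585/140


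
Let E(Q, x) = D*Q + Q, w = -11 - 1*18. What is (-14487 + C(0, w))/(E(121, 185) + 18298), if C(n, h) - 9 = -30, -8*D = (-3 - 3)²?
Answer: -29016/35749 ≈ -0.81166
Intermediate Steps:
w = -29 (w = -11 - 18 = -29)
D = -9/2 (D = -(-3 - 3)²/8 = -⅛*(-6)² = -⅛*36 = -9/2 ≈ -4.5000)
C(n, h) = -21 (C(n, h) = 9 - 30 = -21)
E(Q, x) = -7*Q/2 (E(Q, x) = -9*Q/2 + Q = -7*Q/2)
(-14487 + C(0, w))/(E(121, 185) + 18298) = (-14487 - 21)/(-7/2*121 + 18298) = -14508/(-847/2 + 18298) = -14508/35749/2 = -14508*2/35749 = -29016/35749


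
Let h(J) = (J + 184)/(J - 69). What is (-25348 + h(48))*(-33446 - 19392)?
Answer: 28138348520/21 ≈ 1.3399e+9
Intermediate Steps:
h(J) = (184 + J)/(-69 + J)
(-25348 + h(48))*(-33446 - 19392) = (-25348 + (184 + 48)/(-69 + 48))*(-33446 - 19392) = (-25348 + 232/(-21))*(-52838) = (-25348 - 1/21*232)*(-52838) = (-25348 - 232/21)*(-52838) = -532540/21*(-52838) = 28138348520/21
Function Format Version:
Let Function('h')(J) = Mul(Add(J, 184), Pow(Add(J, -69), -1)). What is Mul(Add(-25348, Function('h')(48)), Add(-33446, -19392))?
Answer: Rational(28138348520, 21) ≈ 1.3399e+9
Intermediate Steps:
Function('h')(J) = Mul(Pow(Add(-69, J), -1), Add(184, J)) (Function('h')(J) = Mul(Add(184, J), Pow(Add(-69, J), -1)) = Mul(Pow(Add(-69, J), -1), Add(184, J)))
Mul(Add(-25348, Function('h')(48)), Add(-33446, -19392)) = Mul(Add(-25348, Mul(Pow(Add(-69, 48), -1), Add(184, 48))), Add(-33446, -19392)) = Mul(Add(-25348, Mul(Pow(-21, -1), 232)), -52838) = Mul(Add(-25348, Mul(Rational(-1, 21), 232)), -52838) = Mul(Add(-25348, Rational(-232, 21)), -52838) = Mul(Rational(-532540, 21), -52838) = Rational(28138348520, 21)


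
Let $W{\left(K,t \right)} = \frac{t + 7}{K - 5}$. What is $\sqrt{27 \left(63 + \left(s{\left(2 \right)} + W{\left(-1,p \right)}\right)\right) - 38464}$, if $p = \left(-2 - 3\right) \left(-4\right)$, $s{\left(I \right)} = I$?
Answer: $\frac{i \sqrt{147322}}{2} \approx 191.91 i$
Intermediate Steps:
$p = 20$ ($p = \left(-5\right) \left(-4\right) = 20$)
$W{\left(K,t \right)} = \frac{7 + t}{-5 + K}$
$\sqrt{27 \left(63 + \left(s{\left(2 \right)} + W{\left(-1,p \right)}\right)\right) - 38464} = \sqrt{27 \left(63 + \left(2 + \frac{7 + 20}{-5 - 1}\right)\right) - 38464} = \sqrt{27 \left(63 + \left(2 + \frac{1}{-6} \cdot 27\right)\right) - 38464} = \sqrt{27 \left(63 + \left(2 - \frac{9}{2}\right)\right) - 38464} = \sqrt{27 \left(63 - \frac{5}{2}\right) - 38464} = \sqrt{27 \cdot \frac{121}{2} - 38464} = \sqrt{\frac{3267}{2} - 38464} = \sqrt{- \frac{73661}{2}} = \frac{i \sqrt{147322}}{2}$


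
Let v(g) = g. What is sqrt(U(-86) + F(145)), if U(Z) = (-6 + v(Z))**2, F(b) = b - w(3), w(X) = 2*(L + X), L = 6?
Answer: 11*sqrt(71) ≈ 92.688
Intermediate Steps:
w(X) = 12 + 2*X (w(X) = 2*(6 + X) = 12 + 2*X)
F(b) = -18 + b (F(b) = b - (12 + 2*3) = b - (12 + 6) = b - 1*18 = b - 18 = -18 + b)
U(Z) = (-6 + Z)**2
sqrt(U(-86) + F(145)) = sqrt((-6 - 86)**2 + (-18 + 145)) = sqrt((-92)**2 + 127) = sqrt(8464 + 127) = sqrt(8591) = 11*sqrt(71)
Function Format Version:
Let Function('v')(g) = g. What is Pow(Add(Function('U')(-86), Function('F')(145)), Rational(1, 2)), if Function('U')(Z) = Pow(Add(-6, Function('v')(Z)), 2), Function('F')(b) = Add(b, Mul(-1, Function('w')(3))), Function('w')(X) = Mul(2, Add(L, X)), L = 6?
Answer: Mul(11, Pow(71, Rational(1, 2))) ≈ 92.688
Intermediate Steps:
Function('w')(X) = Add(12, Mul(2, X)) (Function('w')(X) = Mul(2, Add(6, X)) = Add(12, Mul(2, X)))
Function('F')(b) = Add(-18, b) (Function('F')(b) = Add(b, Mul(-1, Add(12, Mul(2, 3)))) = Add(b, Mul(-1, Add(12, 6))) = Add(b, Mul(-1, 18)) = Add(b, -18) = Add(-18, b))
Function('U')(Z) = Pow(Add(-6, Z), 2)
Pow(Add(Function('U')(-86), Function('F')(145)), Rational(1, 2)) = Pow(Add(Pow(Add(-6, -86), 2), Add(-18, 145)), Rational(1, 2)) = Pow(Add(Pow(-92, 2), 127), Rational(1, 2)) = Pow(Add(8464, 127), Rational(1, 2)) = Pow(8591, Rational(1, 2)) = Mul(11, Pow(71, Rational(1, 2)))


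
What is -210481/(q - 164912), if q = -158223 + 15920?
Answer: 210481/307215 ≈ 0.68513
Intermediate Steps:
q = -142303
-210481/(q - 164912) = -210481/(-142303 - 164912) = -210481/(-307215) = -210481*(-1/307215) = 210481/307215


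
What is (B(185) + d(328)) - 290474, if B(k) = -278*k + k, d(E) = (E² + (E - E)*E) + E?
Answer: -233807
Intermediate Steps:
d(E) = E + E² (d(E) = (E² + 0*E) + E = (E² + 0) + E = E² + E = E + E²)
B(k) = -277*k
(B(185) + d(328)) - 290474 = (-277*185 + 328*(1 + 328)) - 290474 = (-51245 + 328*329) - 290474 = (-51245 + 107912) - 290474 = 56667 - 290474 = -233807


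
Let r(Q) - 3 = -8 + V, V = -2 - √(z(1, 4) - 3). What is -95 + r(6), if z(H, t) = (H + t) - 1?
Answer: -103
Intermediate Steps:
z(H, t) = -1 + H + t
V = -3 (V = -2 - √((-1 + 1 + 4) - 3) = -2 - √(4 - 3) = -2 - √1 = -2 - 1*1 = -2 - 1 = -3)
r(Q) = -8 (r(Q) = 3 + (-8 - 3) = 3 - 11 = -8)
-95 + r(6) = -95 - 8 = -103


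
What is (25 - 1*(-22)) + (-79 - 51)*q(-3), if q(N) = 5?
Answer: -603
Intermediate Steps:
(25 - 1*(-22)) + (-79 - 51)*q(-3) = (25 - 1*(-22)) + (-79 - 51)*5 = (25 + 22) - 130*5 = 47 - 650 = -603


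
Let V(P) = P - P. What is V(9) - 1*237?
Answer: -237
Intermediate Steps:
V(P) = 0
V(9) - 1*237 = 0 - 1*237 = 0 - 237 = -237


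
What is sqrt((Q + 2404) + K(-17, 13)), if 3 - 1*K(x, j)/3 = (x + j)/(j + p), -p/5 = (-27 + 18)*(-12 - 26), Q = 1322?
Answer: sqrt(10756066251)/1697 ≈ 61.115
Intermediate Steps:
p = -1710 (p = -5*(-27 + 18)*(-12 - 26) = -(-45)*(-38) = -5*342 = -1710)
K(x, j) = 9 - 3*(j + x)/(-1710 + j) (K(x, j) = 9 - 3*(x + j)/(j - 1710) = 9 - 3*(j + x)/(-1710 + j))
sqrt((Q + 2404) + K(-17, 13)) = sqrt((1322 + 2404) + 3*(-5130 - 1*(-17) + 2*13)/(-1710 + 13)) = sqrt(3726 + 3*(-5130 + 17 + 26)/(-1697)) = sqrt(3726 + 3*(-1/1697)*(-5087)) = sqrt(3726 + 15261/1697) = sqrt(6338283/1697) = sqrt(10756066251)/1697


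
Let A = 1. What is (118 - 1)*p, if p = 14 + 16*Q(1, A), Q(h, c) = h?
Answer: 3510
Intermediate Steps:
p = 30 (p = 14 + 16*1 = 14 + 16 = 30)
(118 - 1)*p = (118 - 1)*30 = 117*30 = 3510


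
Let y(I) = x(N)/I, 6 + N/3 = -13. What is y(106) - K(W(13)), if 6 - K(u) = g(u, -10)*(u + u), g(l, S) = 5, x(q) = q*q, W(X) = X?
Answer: 16393/106 ≈ 154.65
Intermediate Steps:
N = -57 (N = -18 + 3*(-13) = -18 - 39 = -57)
x(q) = q**2
y(I) = 3249/I (y(I) = (-57)**2/I = 3249/I)
K(u) = 6 - 10*u (K(u) = 6 - 5*(u + u) = 6 - 5*2*u = 6 - 10*u)
y(106) - K(W(13)) = 3249/106 - (6 - 10*13) = 3249*(1/106) - (6 - 130) = 3249/106 - 1*(-124) = 3249/106 + 124 = 16393/106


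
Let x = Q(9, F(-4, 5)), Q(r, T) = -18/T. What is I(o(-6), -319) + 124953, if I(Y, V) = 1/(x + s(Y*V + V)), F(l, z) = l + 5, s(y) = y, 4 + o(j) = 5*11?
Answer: 2074969517/16606 ≈ 1.2495e+5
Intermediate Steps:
o(j) = 51 (o(j) = -4 + 5*11 = -4 + 55 = 51)
F(l, z) = 5 + l
x = -18 (x = -18/(5 - 4) = -18/1 = -18*1 = -18)
I(Y, V) = 1/(-18 + V + V*Y) (I(Y, V) = 1/(-18 + (Y*V + V)) = 1/(-18 + (V*Y + V)) = 1/(-18 + (V + V*Y)) = 1/(-18 + V + V*Y))
I(o(-6), -319) + 124953 = 1/(-18 - 319*(1 + 51)) + 124953 = 1/(-18 - 319*52) + 124953 = 1/(-18 - 16588) + 124953 = 1/(-16606) + 124953 = -1/16606 + 124953 = 2074969517/16606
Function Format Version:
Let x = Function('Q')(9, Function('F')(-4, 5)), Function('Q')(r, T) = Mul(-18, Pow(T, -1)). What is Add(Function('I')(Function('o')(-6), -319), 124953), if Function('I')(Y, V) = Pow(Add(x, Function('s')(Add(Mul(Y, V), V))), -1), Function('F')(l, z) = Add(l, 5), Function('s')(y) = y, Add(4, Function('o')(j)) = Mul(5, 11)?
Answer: Rational(2074969517, 16606) ≈ 1.2495e+5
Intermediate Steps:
Function('o')(j) = 51 (Function('o')(j) = Add(-4, Mul(5, 11)) = Add(-4, 55) = 51)
Function('F')(l, z) = Add(5, l)
x = -18 (x = Mul(-18, Pow(Add(5, -4), -1)) = Mul(-18, Pow(1, -1)) = Mul(-18, 1) = -18)
Function('I')(Y, V) = Pow(Add(-18, V, Mul(V, Y)), -1) (Function('I')(Y, V) = Pow(Add(-18, Add(Mul(Y, V), V)), -1) = Pow(Add(-18, Add(Mul(V, Y), V)), -1) = Pow(Add(-18, Add(V, Mul(V, Y))), -1) = Pow(Add(-18, V, Mul(V, Y)), -1))
Add(Function('I')(Function('o')(-6), -319), 124953) = Add(Pow(Add(-18, Mul(-319, Add(1, 51))), -1), 124953) = Add(Pow(Add(-18, Mul(-319, 52)), -1), 124953) = Add(Pow(Add(-18, -16588), -1), 124953) = Add(Pow(-16606, -1), 124953) = Add(Rational(-1, 16606), 124953) = Rational(2074969517, 16606)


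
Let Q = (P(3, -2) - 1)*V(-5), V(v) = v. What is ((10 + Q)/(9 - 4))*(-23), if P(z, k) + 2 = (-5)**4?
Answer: 14260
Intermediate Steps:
P(z, k) = 623 (P(z, k) = -2 + (-5)**4 = -2 + 625 = 623)
Q = -3110 (Q = (623 - 1)*(-5) = 622*(-5) = -3110)
((10 + Q)/(9 - 4))*(-23) = ((10 - 3110)/(9 - 4))*(-23) = -3100/5*(-23) = -3100*1/5*(-23) = -620*(-23) = 14260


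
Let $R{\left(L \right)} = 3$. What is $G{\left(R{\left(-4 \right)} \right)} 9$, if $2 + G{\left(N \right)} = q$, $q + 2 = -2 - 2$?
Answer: $-72$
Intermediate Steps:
$q = -6$ ($q = -2 - 4 = -6$)
$G{\left(N \right)} = -8$ ($G{\left(N \right)} = -2 - 6 = -8$)
$G{\left(R{\left(-4 \right)} \right)} 9 = \left(-8\right) 9 = -72$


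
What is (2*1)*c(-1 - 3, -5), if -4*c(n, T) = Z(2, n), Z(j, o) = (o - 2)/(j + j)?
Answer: 3/4 ≈ 0.75000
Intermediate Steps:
Z(j, o) = (-2 + o)/(2*j) (Z(j, o) = (-2 + o)/((2*j)) = (-2 + o)*(1/(2*j)) = (-2 + o)/(2*j))
c(n, T) = 1/8 - n/16 (c(n, T) = -(-2 + n)/(8*2) = -(-1/2 + n/4)/4 = 1/8 - n/16)
(2*1)*c(-1 - 3, -5) = (2*1)*(1/8 - (-1 - 3)/16) = 2*(1/8 - 1/16*(-4)) = 2*(1/8 + 1/4) = 2*(3/8) = 3/4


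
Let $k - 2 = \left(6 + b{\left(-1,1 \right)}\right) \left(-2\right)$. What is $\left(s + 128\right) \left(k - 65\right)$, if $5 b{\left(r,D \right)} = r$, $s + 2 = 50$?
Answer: $- \frac{65648}{5} \approx -13130.0$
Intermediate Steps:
$s = 48$ ($s = -2 + 50 = 48$)
$b{\left(r,D \right)} = \frac{r}{5}$
$k = - \frac{48}{5}$ ($k = 2 + \left(6 + \frac{1}{5} \left(-1\right)\right) \left(-2\right) = 2 + \left(6 - \frac{1}{5}\right) \left(-2\right) = 2 + \frac{29}{5} \left(-2\right) = 2 - \frac{58}{5} = - \frac{48}{5} \approx -9.6$)
$\left(s + 128\right) \left(k - 65\right) = \left(48 + 128\right) \left(- \frac{48}{5} - 65\right) = 176 \left(- \frac{48}{5} - 65\right) = 176 \left(- \frac{373}{5}\right) = - \frac{65648}{5}$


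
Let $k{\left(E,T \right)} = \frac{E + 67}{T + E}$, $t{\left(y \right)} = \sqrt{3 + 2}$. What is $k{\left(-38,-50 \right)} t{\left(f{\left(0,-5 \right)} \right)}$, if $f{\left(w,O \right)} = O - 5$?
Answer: $- \frac{29 \sqrt{5}}{88} \approx -0.73689$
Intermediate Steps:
$f{\left(w,O \right)} = -5 + O$
$t{\left(y \right)} = \sqrt{5}$
$k{\left(E,T \right)} = \frac{67 + E}{E + T}$
$k{\left(-38,-50 \right)} t{\left(f{\left(0,-5 \right)} \right)} = \frac{67 - 38}{-38 - 50} \sqrt{5} = \frac{1}{-88} \cdot 29 \sqrt{5} = \left(- \frac{1}{88}\right) 29 \sqrt{5} = - \frac{29 \sqrt{5}}{88}$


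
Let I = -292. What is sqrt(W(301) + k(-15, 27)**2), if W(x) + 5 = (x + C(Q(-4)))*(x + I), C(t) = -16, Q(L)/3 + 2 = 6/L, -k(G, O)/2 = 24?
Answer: 16*sqrt(19) ≈ 69.742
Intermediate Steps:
k(G, O) = -48 (k(G, O) = -2*24 = -48)
Q(L) = -6 + 18/L (Q(L) = -6 + 3*(6/L) = -6 + 18/L)
W(x) = -5 + (-292 + x)*(-16 + x) (W(x) = -5 + (x - 16)*(x - 292) = -5 + (-16 + x)*(-292 + x) = -5 + (-292 + x)*(-16 + x))
sqrt(W(301) + k(-15, 27)**2) = sqrt((4667 + 301**2 - 308*301) + (-48)**2) = sqrt((4667 + 90601 - 92708) + 2304) = sqrt(2560 + 2304) = sqrt(4864) = 16*sqrt(19)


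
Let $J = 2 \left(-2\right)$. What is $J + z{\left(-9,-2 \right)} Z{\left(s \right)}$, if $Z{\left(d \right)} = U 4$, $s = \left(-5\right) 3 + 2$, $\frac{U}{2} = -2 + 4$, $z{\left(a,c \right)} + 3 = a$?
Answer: $-196$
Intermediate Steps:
$J = -4$
$z{\left(a,c \right)} = -3 + a$
$U = 4$ ($U = 2 \left(-2 + 4\right) = 2 \cdot 2 = 4$)
$s = -13$ ($s = -15 + 2 = -13$)
$Z{\left(d \right)} = 16$ ($Z{\left(d \right)} = 4 \cdot 4 = 16$)
$J + z{\left(-9,-2 \right)} Z{\left(s \right)} = -4 + \left(-3 - 9\right) 16 = -4 - 192 = -196$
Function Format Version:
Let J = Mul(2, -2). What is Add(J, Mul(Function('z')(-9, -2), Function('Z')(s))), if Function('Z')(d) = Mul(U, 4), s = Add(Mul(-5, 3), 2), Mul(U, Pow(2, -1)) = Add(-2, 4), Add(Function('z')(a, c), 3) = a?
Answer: -196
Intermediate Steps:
J = -4
Function('z')(a, c) = Add(-3, a)
U = 4 (U = Mul(2, Add(-2, 4)) = Mul(2, 2) = 4)
s = -13 (s = Add(-15, 2) = -13)
Function('Z')(d) = 16 (Function('Z')(d) = Mul(4, 4) = 16)
Add(J, Mul(Function('z')(-9, -2), Function('Z')(s))) = Add(-4, Mul(Add(-3, -9), 16)) = Add(-4, Mul(-12, 16)) = Add(-4, -192) = -196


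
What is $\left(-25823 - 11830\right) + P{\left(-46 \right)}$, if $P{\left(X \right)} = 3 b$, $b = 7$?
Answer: $-37632$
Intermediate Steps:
$P{\left(X \right)} = 21$ ($P{\left(X \right)} = 3 \cdot 7 = 21$)
$\left(-25823 - 11830\right) + P{\left(-46 \right)} = \left(-25823 - 11830\right) + 21 = -37653 + 21 = -37632$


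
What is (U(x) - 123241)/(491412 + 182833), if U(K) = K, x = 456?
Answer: -1889/10373 ≈ -0.18211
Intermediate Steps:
(U(x) - 123241)/(491412 + 182833) = (456 - 123241)/(491412 + 182833) = -122785/674245 = -122785*1/674245 = -1889/10373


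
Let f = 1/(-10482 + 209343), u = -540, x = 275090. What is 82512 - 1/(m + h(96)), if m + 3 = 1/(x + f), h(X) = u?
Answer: 2450989059857777515/29704636963752 ≈ 82512.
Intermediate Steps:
h(X) = -540
f = 1/198861 ≈ 5.0286e-6
m = -164113818612/54704672491 (m = -3 + 1/(275090 + 1/198861) = -3 + 1/(54704672491/198861) = -3 + 198861/54704672491 = -164113818612/54704672491 ≈ -3.0000)
82512 - 1/(m + h(96)) = 82512 - 1/(-164113818612/54704672491 - 540) = 82512 - 1/(-29704636963752/54704672491) = 82512 - 1*(-54704672491/29704636963752) = 82512 + 54704672491/29704636963752 = 2450989059857777515/29704636963752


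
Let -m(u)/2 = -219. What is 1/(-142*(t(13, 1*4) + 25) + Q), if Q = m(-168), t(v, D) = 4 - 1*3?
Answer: -1/3254 ≈ -0.00030731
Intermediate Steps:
m(u) = 438 (m(u) = -2*(-219) = 438)
t(v, D) = 1 (t(v, D) = 4 - 3 = 1)
Q = 438
1/(-142*(t(13, 1*4) + 25) + Q) = 1/(-142*(1 + 25) + 438) = 1/(-142*26 + 438) = 1/(-3692 + 438) = 1/(-3254) = -1/3254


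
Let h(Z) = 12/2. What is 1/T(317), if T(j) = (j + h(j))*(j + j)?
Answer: 1/204782 ≈ 4.8832e-6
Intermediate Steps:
h(Z) = 6 (h(Z) = 12*(½) = 6)
T(j) = 2*j*(6 + j) (T(j) = (j + 6)*(j + j) = (6 + j)*(2*j) = 2*j*(6 + j))
1/T(317) = 1/(2*317*(6 + 317)) = 1/(2*317*323) = 1/204782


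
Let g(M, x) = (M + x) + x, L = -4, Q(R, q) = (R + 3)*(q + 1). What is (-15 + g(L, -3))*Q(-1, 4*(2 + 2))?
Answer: -850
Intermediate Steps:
Q(R, q) = (1 + q)*(3 + R) (Q(R, q) = (3 + R)*(1 + q) = (1 + q)*(3 + R))
g(M, x) = M + 2*x
(-15 + g(L, -3))*Q(-1, 4*(2 + 2)) = (-15 + (-4 + 2*(-3)))*(3 - 1 + 3*(4*(2 + 2)) - 4*(2 + 2)) = (-15 + (-4 - 6))*(3 - 1 + 3*(4*4) - 4*4) = (-15 - 10)*(3 - 1 + 3*16 - 1*16) = -25*(3 - 1 + 48 - 16) = -25*34 = -850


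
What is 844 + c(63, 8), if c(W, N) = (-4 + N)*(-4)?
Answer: 828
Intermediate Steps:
c(W, N) = 16 - 4*N
844 + c(63, 8) = 844 + (16 - 4*8) = 844 + (16 - 32) = 844 - 16 = 828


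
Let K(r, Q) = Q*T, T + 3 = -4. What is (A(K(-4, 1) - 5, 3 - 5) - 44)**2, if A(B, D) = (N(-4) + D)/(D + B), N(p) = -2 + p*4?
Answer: 88804/49 ≈ 1812.3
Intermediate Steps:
T = -7 (T = -3 - 4 = -7)
N(p) = -2 + 4*p
K(r, Q) = -7*Q (K(r, Q) = Q*(-7) = -7*Q)
A(B, D) = (-18 + D)/(B + D) (A(B, D) = ((-2 + 4*(-4)) + D)/(D + B) = ((-2 - 16) + D)/(B + D) = (-18 + D)/(B + D))
(A(K(-4, 1) - 5, 3 - 5) - 44)**2 = ((-18 + (3 - 5))/((-7*1 - 5) + (3 - 5)) - 44)**2 = ((-18 - 2)/((-7 - 5) - 2) - 44)**2 = (-20/(-12 - 2) - 44)**2 = (-20/(-14) - 44)**2 = (-1/14*(-20) - 44)**2 = (10/7 - 44)**2 = (-298/7)**2 = 88804/49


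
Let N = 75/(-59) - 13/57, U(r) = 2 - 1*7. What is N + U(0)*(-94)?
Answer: 1575568/3363 ≈ 468.50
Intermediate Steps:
U(r) = -5 (U(r) = 2 - 7 = -5)
N = -5042/3363 (N = 75*(-1/59) - 13*1/57 = -75/59 - 13/57 = -5042/3363 ≈ -1.4993)
N + U(0)*(-94) = -5042/3363 - 5*(-94) = -5042/3363 + 470 = 1575568/3363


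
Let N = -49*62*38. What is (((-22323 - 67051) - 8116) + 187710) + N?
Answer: -25224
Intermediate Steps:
N = -115444 (N = -3038*38 = -115444)
(((-22323 - 67051) - 8116) + 187710) + N = (((-22323 - 67051) - 8116) + 187710) - 115444 = ((-89374 - 8116) + 187710) - 115444 = (-97490 + 187710) - 115444 = 90220 - 115444 = -25224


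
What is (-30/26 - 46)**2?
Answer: 375769/169 ≈ 2223.5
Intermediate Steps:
(-30/26 - 46)**2 = (-30*1/26 - 46)**2 = (-15/13 - 46)**2 = (-613/13)**2 = 375769/169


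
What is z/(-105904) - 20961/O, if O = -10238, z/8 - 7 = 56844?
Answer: -76139705/33882661 ≈ -2.2472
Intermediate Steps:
z = 454808 (z = 56 + 8*56844 = 56 + 454752 = 454808)
z/(-105904) - 20961/O = 454808/(-105904) - 20961/(-10238) = 454808*(-1/105904) - 20961*(-1/10238) = -56851/13238 + 20961/10238 = -76139705/33882661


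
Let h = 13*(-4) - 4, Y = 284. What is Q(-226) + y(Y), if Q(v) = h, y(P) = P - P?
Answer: -56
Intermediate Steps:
y(P) = 0
h = -56 (h = -52 - 4 = -56)
Q(v) = -56
Q(-226) + y(Y) = -56 + 0 = -56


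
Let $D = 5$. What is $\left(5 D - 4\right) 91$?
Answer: $1911$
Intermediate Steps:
$\left(5 D - 4\right) 91 = \left(5 \cdot 5 - 4\right) 91 = \left(25 - 4\right) 91 = 21 \cdot 91 = 1911$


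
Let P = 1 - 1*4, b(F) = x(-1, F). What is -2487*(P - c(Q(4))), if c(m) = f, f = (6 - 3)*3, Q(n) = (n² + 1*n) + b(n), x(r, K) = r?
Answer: 29844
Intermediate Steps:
b(F) = -1
Q(n) = -1 + n + n² (Q(n) = (n² + 1*n) - 1 = (n² + n) - 1 = (n + n²) - 1 = -1 + n + n²)
f = 9 (f = 3*3 = 9)
P = -3 (P = 1 - 4 = -3)
c(m) = 9
-2487*(P - c(Q(4))) = -2487*(-3 - 1*9) = -2487*(-3 - 9) = -2487*(-12) = 29844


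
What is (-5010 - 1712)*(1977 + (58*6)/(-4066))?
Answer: -27016168374/2033 ≈ -1.3289e+7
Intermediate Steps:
(-5010 - 1712)*(1977 + (58*6)/(-4066)) = -6722*(1977 + 348*(-1/4066)) = -6722*(1977 - 174/2033) = -6722*4019067/2033 = -27016168374/2033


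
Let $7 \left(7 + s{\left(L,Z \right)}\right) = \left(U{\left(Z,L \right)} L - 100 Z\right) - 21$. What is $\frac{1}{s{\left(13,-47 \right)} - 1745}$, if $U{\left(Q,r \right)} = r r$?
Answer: $- \frac{7}{5388} \approx -0.0012992$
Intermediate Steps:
$U{\left(Q,r \right)} = r^{2}$
$s{\left(L,Z \right)} = -10 - \frac{100 Z}{7} + \frac{L^{3}}{7}$ ($s{\left(L,Z \right)} = -7 + \frac{\left(L^{2} L - 100 Z\right) - 21}{7} = -7 + \frac{\left(L^{3} - 100 Z\right) - 21}{7} = -7 + \frac{-21 + L^{3} - 100 Z}{7} = -7 - \left(3 - \frac{L^{3}}{7} + \frac{100 Z}{7}\right) = -10 - \frac{100 Z}{7} + \frac{L^{3}}{7}$)
$\frac{1}{s{\left(13,-47 \right)} - 1745} = \frac{1}{\left(-10 - - \frac{4700}{7} + \frac{13^{3}}{7}\right) - 1745} = \frac{1}{\left(-10 + \frac{4700}{7} + \frac{1}{7} \cdot 2197\right) - 1745} = \frac{1}{\left(-10 + \frac{4700}{7} + \frac{2197}{7}\right) - 1745} = \frac{1}{\frac{6827}{7} - 1745} = \frac{1}{- \frac{5388}{7}} = - \frac{7}{5388}$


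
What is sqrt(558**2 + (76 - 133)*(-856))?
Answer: 2*sqrt(90039) ≈ 600.13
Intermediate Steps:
sqrt(558**2 + (76 - 133)*(-856)) = sqrt(311364 - 57*(-856)) = sqrt(311364 + 48792) = sqrt(360156) = 2*sqrt(90039)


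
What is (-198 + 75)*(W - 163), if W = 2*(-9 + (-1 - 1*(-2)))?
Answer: 22017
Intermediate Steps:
W = -16 (W = 2*(-9 + (-1 + 2)) = 2*(-9 + 1) = 2*(-8) = -16)
(-198 + 75)*(W - 163) = (-198 + 75)*(-16 - 163) = -123*(-179) = 22017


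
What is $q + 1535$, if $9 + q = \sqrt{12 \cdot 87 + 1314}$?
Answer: $1526 + 3 \sqrt{262} \approx 1574.6$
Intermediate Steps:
$q = -9 + 3 \sqrt{262}$ ($q = -9 + \sqrt{12 \cdot 87 + 1314} = -9 + \sqrt{1044 + 1314} = -9 + \sqrt{2358} = -9 + 3 \sqrt{262} \approx 39.559$)
$q + 1535 = \left(-9 + 3 \sqrt{262}\right) + 1535 = 1526 + 3 \sqrt{262}$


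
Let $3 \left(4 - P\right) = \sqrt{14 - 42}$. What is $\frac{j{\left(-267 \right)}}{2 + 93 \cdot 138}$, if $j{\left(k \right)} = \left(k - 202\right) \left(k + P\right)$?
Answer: $\frac{123347}{12836} + \frac{469 i \sqrt{7}}{19254} \approx 9.6095 + 0.064447 i$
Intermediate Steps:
$P = 4 - \frac{2 i \sqrt{7}}{3}$ ($P = 4 - \frac{\sqrt{14 - 42}}{3} = 4 - \frac{\sqrt{-28}}{3} = 4 - \frac{2 i \sqrt{7}}{3} \approx 4.0 - 1.7638 i$)
$j{\left(k \right)} = \left(-202 + k\right) \left(4 + k - \frac{2 i \sqrt{7}}{3}\right)$ ($j{\left(k \right)} = \left(k - 202\right) \left(k + \left(4 - \frac{2 i \sqrt{7}}{3}\right)\right) = \left(-202 + k\right) \left(4 + k - \frac{2 i \sqrt{7}}{3}\right)$)
$\frac{j{\left(-267 \right)}}{2 + 93 \cdot 138} = \frac{-808 + \left(-267\right)^{2} - -52866 + \frac{404 i \sqrt{7}}{3} - \frac{2}{3} i \left(-267\right) \sqrt{7}}{2 + 93 \cdot 138} = \frac{-808 + 71289 + 52866 + \frac{404 i \sqrt{7}}{3} + 178 i \sqrt{7}}{2 + 12834} = \frac{123347 + \frac{938 i \sqrt{7}}{3}}{12836} = \left(123347 + \frac{938 i \sqrt{7}}{3}\right) \frac{1}{12836} = \frac{123347}{12836} + \frac{469 i \sqrt{7}}{19254}$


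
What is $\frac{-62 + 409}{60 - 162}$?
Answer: $- \frac{347}{102} \approx -3.402$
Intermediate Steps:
$\frac{-62 + 409}{60 - 162} = \frac{347}{-102} = 347 \left(- \frac{1}{102}\right) = - \frac{347}{102}$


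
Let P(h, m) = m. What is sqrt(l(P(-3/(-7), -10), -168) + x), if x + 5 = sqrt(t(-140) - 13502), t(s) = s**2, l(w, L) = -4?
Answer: sqrt(-9 + sqrt(6098)) ≈ 8.3120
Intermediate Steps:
x = -5 + sqrt(6098) (x = -5 + sqrt((-140)**2 - 13502) = -5 + sqrt(19600 - 13502) = -5 + sqrt(6098) ≈ 73.090)
sqrt(l(P(-3/(-7), -10), -168) + x) = sqrt(-4 + (-5 + sqrt(6098))) = sqrt(-9 + sqrt(6098))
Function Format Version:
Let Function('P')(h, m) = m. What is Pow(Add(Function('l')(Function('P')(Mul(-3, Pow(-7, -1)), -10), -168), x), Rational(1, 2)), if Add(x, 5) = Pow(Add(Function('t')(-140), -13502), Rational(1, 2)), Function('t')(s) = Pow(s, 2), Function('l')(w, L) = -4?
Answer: Pow(Add(-9, Pow(6098, Rational(1, 2))), Rational(1, 2)) ≈ 8.3120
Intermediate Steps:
x = Add(-5, Pow(6098, Rational(1, 2))) (x = Add(-5, Pow(Add(Pow(-140, 2), -13502), Rational(1, 2))) = Add(-5, Pow(Add(19600, -13502), Rational(1, 2))) = Add(-5, Pow(6098, Rational(1, 2))) ≈ 73.090)
Pow(Add(Function('l')(Function('P')(Mul(-3, Pow(-7, -1)), -10), -168), x), Rational(1, 2)) = Pow(Add(-4, Add(-5, Pow(6098, Rational(1, 2)))), Rational(1, 2)) = Pow(Add(-9, Pow(6098, Rational(1, 2))), Rational(1, 2))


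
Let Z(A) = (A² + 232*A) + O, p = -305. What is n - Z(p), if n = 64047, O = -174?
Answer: 41956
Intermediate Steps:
Z(A) = -174 + A² + 232*A (Z(A) = (A² + 232*A) - 174 = -174 + A² + 232*A)
n - Z(p) = 64047 - (-174 + (-305)² + 232*(-305)) = 64047 - (-174 + 93025 - 70760) = 64047 - 1*22091 = 64047 - 22091 = 41956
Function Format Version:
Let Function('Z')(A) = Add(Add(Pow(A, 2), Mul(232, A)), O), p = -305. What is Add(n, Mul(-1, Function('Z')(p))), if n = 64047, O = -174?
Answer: 41956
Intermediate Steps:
Function('Z')(A) = Add(-174, Pow(A, 2), Mul(232, A)) (Function('Z')(A) = Add(Add(Pow(A, 2), Mul(232, A)), -174) = Add(-174, Pow(A, 2), Mul(232, A)))
Add(n, Mul(-1, Function('Z')(p))) = Add(64047, Mul(-1, Add(-174, Pow(-305, 2), Mul(232, -305)))) = Add(64047, Mul(-1, Add(-174, 93025, -70760))) = Add(64047, Mul(-1, 22091)) = Add(64047, -22091) = 41956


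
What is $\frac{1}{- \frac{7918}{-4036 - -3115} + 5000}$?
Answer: $\frac{921}{4612918} \approx 0.00019966$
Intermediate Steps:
$\frac{1}{- \frac{7918}{-4036 - -3115} + 5000} = \frac{1}{- \frac{7918}{-4036 + 3115} + 5000} = \frac{1}{- \frac{7918}{-921} + 5000} = \frac{1}{\left(-7918\right) \left(- \frac{1}{921}\right) + 5000} = \frac{1}{\frac{7918}{921} + 5000} = \frac{1}{\frac{4612918}{921}} = \frac{921}{4612918}$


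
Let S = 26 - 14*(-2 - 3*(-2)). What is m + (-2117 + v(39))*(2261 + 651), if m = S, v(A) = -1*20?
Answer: -6222974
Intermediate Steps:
v(A) = -20
S = -30 (S = 26 - 14*(-2 + 6) = 26 - 14*4 = 26 - 56 = -30)
m = -30
m + (-2117 + v(39))*(2261 + 651) = -30 + (-2117 - 20)*(2261 + 651) = -30 - 2137*2912 = -30 - 6222944 = -6222974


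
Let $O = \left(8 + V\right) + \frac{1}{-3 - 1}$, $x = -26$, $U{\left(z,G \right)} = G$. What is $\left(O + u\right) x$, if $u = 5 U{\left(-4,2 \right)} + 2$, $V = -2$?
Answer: $- \frac{923}{2} \approx -461.5$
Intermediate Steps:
$O = \frac{23}{4}$ ($O = \left(8 - 2\right) + \frac{1}{-3 - 1} = 6 + \frac{1}{-4} = 6 - \frac{1}{4} = \frac{23}{4} \approx 5.75$)
$u = 12$ ($u = 5 \cdot 2 + 2 = 10 + 2 = 12$)
$\left(O + u\right) x = \left(\frac{23}{4} + 12\right) \left(-26\right) = \frac{71}{4} \left(-26\right) = - \frac{923}{2}$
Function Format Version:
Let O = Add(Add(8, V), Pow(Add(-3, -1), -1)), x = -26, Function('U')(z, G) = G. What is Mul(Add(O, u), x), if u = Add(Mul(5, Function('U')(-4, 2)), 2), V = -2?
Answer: Rational(-923, 2) ≈ -461.50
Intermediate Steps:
O = Rational(23, 4) (O = Add(Add(8, -2), Pow(Add(-3, -1), -1)) = Add(6, Pow(-4, -1)) = Add(6, Rational(-1, 4)) = Rational(23, 4) ≈ 5.7500)
u = 12 (u = Add(Mul(5, 2), 2) = Add(10, 2) = 12)
Mul(Add(O, u), x) = Mul(Add(Rational(23, 4), 12), -26) = Mul(Rational(71, 4), -26) = Rational(-923, 2)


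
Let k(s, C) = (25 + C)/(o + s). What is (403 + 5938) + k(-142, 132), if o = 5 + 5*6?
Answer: 678330/107 ≈ 6339.5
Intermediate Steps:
o = 35 (o = 5 + 30 = 35)
k(s, C) = (25 + C)/(35 + s)
(403 + 5938) + k(-142, 132) = (403 + 5938) + (25 + 132)/(35 - 142) = 6341 + 157/(-107) = 6341 - 1/107*157 = 6341 - 157/107 = 678330/107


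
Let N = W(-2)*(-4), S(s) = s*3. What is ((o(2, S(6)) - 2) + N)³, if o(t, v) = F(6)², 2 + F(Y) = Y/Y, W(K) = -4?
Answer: 3375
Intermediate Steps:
S(s) = 3*s
F(Y) = -1 (F(Y) = -2 + Y/Y = -2 + 1 = -1)
N = 16 (N = -4*(-4) = 16)
o(t, v) = 1 (o(t, v) = (-1)² = 1)
((o(2, S(6)) - 2) + N)³ = ((1 - 2) + 16)³ = (-1 + 16)³ = 15³ = 3375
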